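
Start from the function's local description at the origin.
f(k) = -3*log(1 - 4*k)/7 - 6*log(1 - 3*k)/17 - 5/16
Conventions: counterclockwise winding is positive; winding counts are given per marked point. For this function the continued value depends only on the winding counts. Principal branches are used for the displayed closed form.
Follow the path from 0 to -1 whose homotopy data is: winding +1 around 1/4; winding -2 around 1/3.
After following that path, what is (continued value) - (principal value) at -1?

The rational part is single-valued and drops out of the difference; each branch term changes only by its own monodromy.
(-3/7)*log(1 - k/(1/4)): each positive loop around 1/4 adds 2*pi*i to the log, so winding +1 contributes (-3/7)*(1)*2*pi*i = -(6/7)*pi*i.
(-6/17)*log(1 - k/(1/3)): each positive loop around 1/3 adds 2*pi*i to the log, so winding -2 contributes (-6/17)*(-2)*2*pi*i = (24/17)*pi*i.
Summing the contributions at k = -1 gives (66/119)*pi*i.

Continued minus principal equals (66/119)*pi*i.


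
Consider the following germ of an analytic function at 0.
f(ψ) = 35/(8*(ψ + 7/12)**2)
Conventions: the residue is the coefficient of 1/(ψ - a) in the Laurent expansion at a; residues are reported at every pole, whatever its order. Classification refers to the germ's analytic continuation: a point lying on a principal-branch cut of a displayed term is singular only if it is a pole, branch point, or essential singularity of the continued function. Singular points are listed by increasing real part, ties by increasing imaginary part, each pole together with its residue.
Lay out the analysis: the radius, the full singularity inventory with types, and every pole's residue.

Denominator factor (ψ + 7/12)^2: pole of order 2 at -7/12, modulus 7/12.
The radius of convergence is the smallest modulus among the singular points: 7/12.
At the order-2 pole -7/12 set g(ψ) = (ψ - (-7/12))^2*f(ψ) = 35/8.
Order-2 pole: residue = g'(a); g'(-7/12) = 0, so the residue is 0.

Radius of convergence at 0: 7/12.
At -7/12: a pole of order 2; residue 0.


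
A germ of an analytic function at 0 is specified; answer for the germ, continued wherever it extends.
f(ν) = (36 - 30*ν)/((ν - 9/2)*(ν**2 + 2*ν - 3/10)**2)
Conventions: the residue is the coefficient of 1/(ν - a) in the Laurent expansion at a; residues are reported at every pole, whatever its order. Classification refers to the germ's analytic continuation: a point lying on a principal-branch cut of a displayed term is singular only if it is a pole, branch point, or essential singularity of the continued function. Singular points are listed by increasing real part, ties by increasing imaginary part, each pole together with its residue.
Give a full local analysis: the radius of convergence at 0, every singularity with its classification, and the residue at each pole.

Denominator factor (ν**2 + 2*ν - 3/10)^2: discriminant 26/5, real irrational roots -1 + (1/10)*sqrt(130) and -1 - (1/10)*sqrt(130); poles of order 2, moduli -1 + (1/10)*sqrt(130) and 1 + (1/10)*sqrt(130).
Denominator factor (ν - 9/2): pole of order 1 at 9/2, modulus 9/2.
The radius of convergence is the smallest modulus among the singular points: -1 + (1/10)*sqrt(130).
The factor ν**2 + 2*ν - 3/10 splits as (ν - a)(ν - a') with a = -1 - (1/10)*sqrt(130), a' = -1 + (1/10)*sqrt(130). At the order-2 pole a set g(ν) = (ν - a)^2*f(ν) = [(36 - 30*ν)/(ν - 9/2)] / (ν - a')^2.
Order-2 pole: residue = g'(a); g'(-1 - (1/10)*sqrt(130)) = 2200/37249 - (1199500/6295081)*sqrt(130), so the residue is 2200/37249 - (1199500/6295081)*sqrt(130).
The factor ν**2 + 2*ν - 3/10 splits as (ν - a)(ν - a') with a = -1 + (1/10)*sqrt(130), a' = -1 - (1/10)*sqrt(130). At the order-2 pole a set g(ν) = (ν - a)^2*f(ν) = [(36 - 30*ν)/(ν - 9/2)] / (ν - a')^2.
Order-2 pole: residue = g'(a); g'(-1 + (1/10)*sqrt(130)) = 2200/37249 + (1199500/6295081)*sqrt(130), so the residue is 2200/37249 + (1199500/6295081)*sqrt(130).
At the order-1 pole 9/2 set g(ν) = (ν - (9/2))*f(ν) = (36 - 30*ν)/(ν**2 + 2*ν - 3/10)**2.
Simple pole: residue = g(a) at a = 9/2, which is -4400/37249.
List the singular points by increasing real part (a conjugate pair: the negative imaginary part first).

Radius of convergence at 0: -1 + (1/10)*sqrt(130).
At -1 - (1/10)*sqrt(130): a pole of order 2; residue 2200/37249 - (1199500/6295081)*sqrt(130).
At -1 + (1/10)*sqrt(130): a pole of order 2; residue 2200/37249 + (1199500/6295081)*sqrt(130).
At 9/2: a pole of order 1; residue -4400/37249.


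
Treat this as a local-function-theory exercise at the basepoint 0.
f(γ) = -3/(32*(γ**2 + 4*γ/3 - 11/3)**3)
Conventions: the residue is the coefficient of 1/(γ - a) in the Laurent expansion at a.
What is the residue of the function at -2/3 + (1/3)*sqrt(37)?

The factor γ**2 + 4*γ/3 - 11/3 splits as (γ - a)(γ - a') with a = -2/3 + (1/3)*sqrt(37), a' = -2/3 - (1/3)*sqrt(37). At the order-3 pole a set g(γ) = (γ - a)^3*f(γ) = [-3/32] / (γ - a')^3.
Order-3 pole: residue = g''(a)/2; g''(-2/3 + (1/3)*sqrt(37)) = -(2187/12967168)*sqrt(37), so the residue is -(2187/25934336)*sqrt(37).

The residue is -(2187/25934336)*sqrt(37).


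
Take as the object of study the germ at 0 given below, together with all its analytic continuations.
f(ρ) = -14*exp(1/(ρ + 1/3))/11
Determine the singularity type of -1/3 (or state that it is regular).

The exponent 1/(ρ - (-1/3)) has a pole at -1/3, so exp(1/(ρ - (-1/3))) takes every nonzero value near it: an essential singularity (not a pole of any order).

The point is an essential singularity.


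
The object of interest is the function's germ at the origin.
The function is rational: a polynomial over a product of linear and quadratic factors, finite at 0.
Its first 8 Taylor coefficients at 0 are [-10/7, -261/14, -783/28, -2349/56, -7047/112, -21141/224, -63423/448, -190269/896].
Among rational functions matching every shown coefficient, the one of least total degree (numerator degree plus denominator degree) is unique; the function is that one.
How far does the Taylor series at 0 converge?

No rational of total degree below 2 reproduces all 8 coefficients; solving the [1/1] Pade equations on them gives f(r) = (11*r + 20/21)/(r - 2/3), whose expansion matches every shown term.
Denominator factor (r - 2/3): pole of order 1 at 2/3, modulus 2/3.
The radius of convergence is the smallest modulus among the singular points: 2/3.

The radius of convergence is 2/3.


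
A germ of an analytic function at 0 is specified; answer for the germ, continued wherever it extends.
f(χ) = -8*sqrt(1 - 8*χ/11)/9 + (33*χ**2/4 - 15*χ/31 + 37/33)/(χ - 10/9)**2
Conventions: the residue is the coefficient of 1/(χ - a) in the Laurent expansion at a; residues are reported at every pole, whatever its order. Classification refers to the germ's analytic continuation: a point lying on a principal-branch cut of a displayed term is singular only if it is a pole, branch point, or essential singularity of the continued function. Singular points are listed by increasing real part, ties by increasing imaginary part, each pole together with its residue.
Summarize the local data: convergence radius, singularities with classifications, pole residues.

Denominator factor (χ - 10/9)^2: pole of order 2 at 10/9, modulus 10/9.
Branch term (-8/9)*sqrt(1 - χ/(11/8)): its argument vanishes at χ = 11/8, a square-root branch point, modulus 11/8.
The radius of convergence is the smallest modulus among the singular points: 10/9.
The branch term is analytic at 10/9 and contributes nothing to the residue; only the rational part matters.
At the order-2 pole 10/9 set g(χ) = (χ - (10/9))^2*(rational part) = 33*χ**2/4 - 15*χ/31 + 37/33.
Order-2 pole: residue = g'(a); g'(10/9) = 1660/93, so the residue is 1660/93.
List the singular points by increasing real part (a conjugate pair: the negative imaginary part first).

Radius of convergence at 0: 10/9.
At 10/9: a pole of order 2; residue 1660/93.
At 11/8: an algebraic (square-root) branch point.


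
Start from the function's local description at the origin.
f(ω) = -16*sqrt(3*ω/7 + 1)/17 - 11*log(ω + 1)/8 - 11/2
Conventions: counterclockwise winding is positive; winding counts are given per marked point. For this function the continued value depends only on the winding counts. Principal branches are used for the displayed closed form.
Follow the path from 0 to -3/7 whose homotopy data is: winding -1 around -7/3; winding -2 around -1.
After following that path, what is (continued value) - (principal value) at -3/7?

Continued minus principal equals ((64/119)*sqrt(10)) + ((11/2)*pi)*i.

The rational part is single-valued and drops out of the difference; each branch term changes only by its own monodromy.
(-16/17)*sqrt(1 - ω/(-7/3)): winding -1 is odd, the square root flips sign, contributing -2*(-16/17)*sqrt(1 - (-3/7)/(-7/3)) = -2*(-16/17)*sqrt(40/49) = (64/119)*sqrt(10).
(-11/8)*log(1 - ω/(-1)): each positive loop around -1 adds 2*pi*i to the log, so winding -2 contributes (-11/8)*(-2)*2*pi*i = (11/2)*pi*i.
Summing the contributions at ω = -3/7 gives ((64/119)*sqrt(10)) + ((11/2)*pi)*i.


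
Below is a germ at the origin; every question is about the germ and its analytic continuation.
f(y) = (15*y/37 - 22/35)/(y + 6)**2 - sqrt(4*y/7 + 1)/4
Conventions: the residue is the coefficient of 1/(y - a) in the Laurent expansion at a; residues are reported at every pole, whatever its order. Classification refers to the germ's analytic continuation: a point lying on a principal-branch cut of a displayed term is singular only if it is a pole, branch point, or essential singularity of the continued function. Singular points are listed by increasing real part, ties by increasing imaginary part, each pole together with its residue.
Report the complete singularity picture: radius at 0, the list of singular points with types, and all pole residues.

Radius of convergence at 0: 7/4.
At -6: a pole of order 2; residue 15/37.
At -7/4: an algebraic (square-root) branch point.

Denominator factor (y + 6)^2: pole of order 2 at -6, modulus 6.
Branch term (-1/4)*sqrt(1 - y/(-7/4)): its argument vanishes at y = -7/4, a square-root branch point, modulus 7/4.
The radius of convergence is the smallest modulus among the singular points: 7/4.
The branch term is analytic at -6 and contributes nothing to the residue; only the rational part matters.
At the order-2 pole -6 set g(y) = (y - (-6))^2*(rational part) = 15*y/37 - 22/35.
Order-2 pole: residue = g'(a); g'(-6) = 15/37, so the residue is 15/37.
List the singular points by increasing real part (a conjugate pair: the negative imaginary part first).


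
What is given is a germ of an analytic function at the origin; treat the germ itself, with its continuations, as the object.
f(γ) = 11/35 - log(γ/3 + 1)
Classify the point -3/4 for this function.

The point is a regular point.

There is no denominator, hence no pole anywhere.
Branch term log(1 - γ/(-3)): argument at -3/4 is 3/4, nonzero, so -3/4 is not its branch point (a point on a principal cut is still regular for the continued germ).
So the germ continues analytically to -3/4.


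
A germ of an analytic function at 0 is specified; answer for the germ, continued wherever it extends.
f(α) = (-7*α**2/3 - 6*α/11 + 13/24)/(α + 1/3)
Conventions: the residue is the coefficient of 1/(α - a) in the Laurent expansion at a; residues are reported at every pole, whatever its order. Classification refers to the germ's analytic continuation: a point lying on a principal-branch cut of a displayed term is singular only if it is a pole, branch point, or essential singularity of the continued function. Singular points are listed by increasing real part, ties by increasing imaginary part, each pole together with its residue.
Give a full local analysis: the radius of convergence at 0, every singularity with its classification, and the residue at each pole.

Denominator factor (α + 1/3): pole of order 1 at -1/3, modulus 1/3.
The radius of convergence is the smallest modulus among the singular points: 1/3.
At the order-1 pole -1/3 set g(α) = (α - (-1/3))*f(α) = -7*α**2/3 - 6*α/11 + 13/24.
Simple pole: residue = g(a) at a = -1/3, which is 1103/2376.

Radius of convergence at 0: 1/3.
At -1/3: a pole of order 1; residue 1103/2376.


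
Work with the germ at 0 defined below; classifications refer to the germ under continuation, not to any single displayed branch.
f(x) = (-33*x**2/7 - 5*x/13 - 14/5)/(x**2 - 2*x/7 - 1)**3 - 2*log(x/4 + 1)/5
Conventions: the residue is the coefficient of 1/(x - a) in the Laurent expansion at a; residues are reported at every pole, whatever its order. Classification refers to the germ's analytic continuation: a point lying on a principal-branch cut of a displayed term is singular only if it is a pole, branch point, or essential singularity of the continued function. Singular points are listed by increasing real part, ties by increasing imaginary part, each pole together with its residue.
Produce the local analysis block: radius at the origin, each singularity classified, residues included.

Radius of convergence at 0: -1/7 + (5/7)*sqrt(2).
At -4: a logarithmic branch point.
At 1/7 - (5/7)*sqrt(2): a pole of order 3; residue (2208381/13000000)*sqrt(2).
At 1/7 + (5/7)*sqrt(2): a pole of order 3; residue -(2208381/13000000)*sqrt(2).


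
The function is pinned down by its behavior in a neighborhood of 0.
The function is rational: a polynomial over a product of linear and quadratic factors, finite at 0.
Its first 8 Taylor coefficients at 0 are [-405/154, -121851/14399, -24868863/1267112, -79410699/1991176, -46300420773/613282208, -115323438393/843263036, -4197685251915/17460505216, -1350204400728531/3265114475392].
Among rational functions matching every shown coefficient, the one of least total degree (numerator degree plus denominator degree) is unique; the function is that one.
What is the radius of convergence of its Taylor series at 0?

No rational of total degree below 4 reproduces all 8 coefficients; solving the [1/3] Pade equations on them gives f(ξ) = (30/7 - 4*ξ/17)/((ξ - 11/3)*(ξ - 2/3)**2), whose expansion matches every shown term.
Denominator factor (ξ - 2/3)^2: pole of order 2 at 2/3, modulus 2/3.
Denominator factor (ξ - 11/3): pole of order 1 at 11/3, modulus 11/3.
The radius of convergence is the smallest modulus among the singular points: 2/3.

The radius of convergence is 2/3.


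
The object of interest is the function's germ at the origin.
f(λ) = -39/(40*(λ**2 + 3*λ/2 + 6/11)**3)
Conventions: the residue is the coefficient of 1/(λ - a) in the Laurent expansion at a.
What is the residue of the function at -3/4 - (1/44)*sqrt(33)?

The factor λ**2 + 3*λ/2 + 6/11 splits as (λ - a)(λ - a') with a = -3/4 - (1/44)*sqrt(33), a' = -3/4 + (1/44)*sqrt(33). At the order-3 pole a set g(λ) = (λ - a)^3*f(λ) = [-39/40] / (λ - a')^3.
Order-3 pole: residue = g''(a)/2; g''(-3/4 - (1/44)*sqrt(33)) = (25168/15)*sqrt(33), so the residue is (12584/15)*sqrt(33).

The residue is (12584/15)*sqrt(33).


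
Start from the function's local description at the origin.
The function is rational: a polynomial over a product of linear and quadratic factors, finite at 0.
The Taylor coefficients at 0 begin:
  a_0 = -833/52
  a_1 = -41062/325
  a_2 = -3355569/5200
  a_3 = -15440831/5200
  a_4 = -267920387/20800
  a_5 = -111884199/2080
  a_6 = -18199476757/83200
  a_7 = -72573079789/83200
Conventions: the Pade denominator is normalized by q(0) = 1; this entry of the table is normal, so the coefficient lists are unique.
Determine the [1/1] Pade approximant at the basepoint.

Taylor coefficients needed (read off): a_0 = -833/52, a_1 = -41062/325, a_2 = -3355569/5200.
Write the denominator as Q(n) = 1 + q1*n. Requiring Q*f - P = O(n^3) with deg P <= 1 kills the coefficients of n^2..n^2 in Q*f:
  n^2: a_2 + q1*a_1 = 0, i.e. -3355569/5200 + (-41062/325)*q1 = 0.
Solving this linear system: q1 = -68481/13408.
The numerator is Q*f truncated at degree 1: P0 = a_0 = -833/52; P1 = a_1 + q1*a_0 = -776120359/17430400.

The Pade approximant has numerator coefficients [-833/52, -776120359/17430400]; denominator coefficients [1, -68481/13408].


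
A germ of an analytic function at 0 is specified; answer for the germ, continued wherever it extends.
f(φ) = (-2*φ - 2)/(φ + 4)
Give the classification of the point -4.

The point is a pole of order 1.

The denominator factor φ + 4 vanishes at -4 and appears to the power 1; the numerator there equals 6, nonzero, and no other factor vanishes.
Hence a pole whose order is the multiplicity, 1.


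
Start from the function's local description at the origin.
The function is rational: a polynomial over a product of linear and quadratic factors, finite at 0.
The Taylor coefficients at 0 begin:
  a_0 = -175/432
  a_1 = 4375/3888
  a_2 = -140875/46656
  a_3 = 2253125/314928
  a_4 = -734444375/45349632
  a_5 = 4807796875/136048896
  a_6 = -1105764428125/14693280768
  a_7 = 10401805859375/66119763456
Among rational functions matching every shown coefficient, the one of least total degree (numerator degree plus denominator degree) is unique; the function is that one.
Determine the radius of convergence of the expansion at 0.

The radius of convergence is -5/6 + (1/30)*sqrt(1705).

No rational of total degree below 4 reproduces all 8 coefficients; solving the [0/4] Pade equations on them gives f(λ) = -7/(12*(λ**2 - 5*λ/3 - 6/5)**2), whose expansion matches every shown term.
Denominator factor (λ**2 - 5*λ/3 - 6/5)^2: discriminant 341/45, real irrational roots 5/6 + (1/30)*sqrt(1705) and 5/6 - (1/30)*sqrt(1705); poles of order 2, moduli 5/6 + (1/30)*sqrt(1705) and -5/6 + (1/30)*sqrt(1705).
The radius of convergence is the smallest modulus among the singular points: -5/6 + (1/30)*sqrt(1705).


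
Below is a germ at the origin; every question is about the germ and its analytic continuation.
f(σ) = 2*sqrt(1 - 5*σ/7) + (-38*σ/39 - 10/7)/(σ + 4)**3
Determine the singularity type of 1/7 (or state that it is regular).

Denominator factors: σ + 4 = 29/7 at σ = 1/7 — none vanishes.
Branch term sqrt(1 - σ/(7/5)): argument at 1/7 is 44/49, nonzero, so 1/7 is not its branch point (a point on a principal cut is still regular for the continued germ).
So the germ continues analytically to 1/7.

The point is a regular point.


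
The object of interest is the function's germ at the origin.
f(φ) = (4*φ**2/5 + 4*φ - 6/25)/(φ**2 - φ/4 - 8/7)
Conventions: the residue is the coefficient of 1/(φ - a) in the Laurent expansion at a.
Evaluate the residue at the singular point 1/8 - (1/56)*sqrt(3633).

The residue is 21/10 - (1679/181650)*sqrt(3633).

The factor φ**2 - φ/4 - 8/7 splits as (φ - a)(φ - a') with a = 1/8 - (1/56)*sqrt(3633), a' = 1/8 + (1/56)*sqrt(3633). At the order-1 pole a set g(φ) = (φ - a)*f(φ) = [4*φ**2/5 + 4*φ - 6/25] / (φ - a').
Simple pole: residue = g(a) at a = 1/8 - (1/56)*sqrt(3633), which is 21/10 - (1679/181650)*sqrt(3633).


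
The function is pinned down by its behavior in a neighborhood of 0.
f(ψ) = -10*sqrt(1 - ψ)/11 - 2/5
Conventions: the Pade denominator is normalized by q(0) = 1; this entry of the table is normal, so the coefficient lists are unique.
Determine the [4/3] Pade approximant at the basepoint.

Taylor coefficients needed (expand at 0): a_0 = -72/55, a_1 = 5/11, a_2 = 5/44, a_3 = 5/88, a_4 = 25/704, a_5 = 35/1408, a_6 = 105/5632, a_7 = 15/1024.
Write the denominator as Q(ψ) = 1 + q1*ψ + q2*ψ^2 + q3*ψ^3. Requiring Q*f - P = O(ψ^8) with deg P <= 4 kills the coefficients of ψ^5..ψ^7 in Q*f:
  ψ^5: a_5 + q1*a_4 + q2*a_3 + q3*a_2 = 0, i.e. 35/1408 + (25/704)*q1 + (5/88)*q2 + (5/44)*q3 = 0.
  ψ^6: a_6 + q1*a_5 + q2*a_4 + q3*a_3 = 0, i.e. 105/5632 + (35/1408)*q1 + (25/704)*q2 + (5/88)*q3 = 0.
  ψ^7: a_7 + q1*a_6 + q2*a_5 + q3*a_4 = 0, i.e. 15/1024 + (105/5632)*q1 + (35/1408)*q2 + (25/704)*q3 = 0.
Solving this linear system: q1 = -3/2, q2 = 5/8, q3 = -1/16.
The numerator is Q*f truncated at degree 4: P0 = a_0 = -72/55; P1 = a_1 + q1*a_0 = 133/55; P2 = a_2 + q1*a_1 + q2*a_0 = -61/44; P3 = a_3 + q1*a_2 + q2*a_1 + q3*a_0 = 111/440; P4 = a_4 + q1*a_3 + q2*a_2 + q3*a_1 = -5/704.

The Pade approximant has numerator coefficients [-72/55, 133/55, -61/44, 111/440, -5/704]; denominator coefficients [1, -3/2, 5/8, -1/16].


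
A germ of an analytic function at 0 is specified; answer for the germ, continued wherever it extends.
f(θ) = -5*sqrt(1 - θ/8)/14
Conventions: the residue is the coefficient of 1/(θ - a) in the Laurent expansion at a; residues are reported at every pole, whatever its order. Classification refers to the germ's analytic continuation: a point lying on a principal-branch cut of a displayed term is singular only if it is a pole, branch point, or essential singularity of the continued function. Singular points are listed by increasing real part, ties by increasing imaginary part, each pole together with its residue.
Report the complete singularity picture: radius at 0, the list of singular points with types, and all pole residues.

Radius of convergence at 0: 8.
At 8: an algebraic (square-root) branch point.

Branch term (-5/14)*sqrt(1 - θ/(8)): its argument vanishes at θ = 8, a square-root branch point, modulus 8.
The radius of convergence is the smallest modulus among the singular points: 8.


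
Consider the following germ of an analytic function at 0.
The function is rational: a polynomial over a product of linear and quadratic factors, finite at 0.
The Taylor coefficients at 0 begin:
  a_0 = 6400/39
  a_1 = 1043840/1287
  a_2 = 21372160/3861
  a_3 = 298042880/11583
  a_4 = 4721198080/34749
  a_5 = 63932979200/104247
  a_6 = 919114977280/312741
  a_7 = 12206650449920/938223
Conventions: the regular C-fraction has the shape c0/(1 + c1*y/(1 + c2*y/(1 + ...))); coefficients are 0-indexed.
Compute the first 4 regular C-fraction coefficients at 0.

Taylor coefficients (read off): a_0 = 6400/39, a_1 = 1043840/1287, a_2 = 21372160/3861, a_3 = 298042880/11583.
c0 = a_0 = 6400/39. Peel one level at a time: if S = 1 + c*y/S' with S'(0) = 1, then c is the y-coefficient of S and S' = c*y/(S - 1).
S_1 = c0/f = 1 + (-1631/330)*y + (-1013179/108900)*y^2 + ...; c1 = -1631/330.
S_2 = c1*y/(S_1 - 1) = 1 + (-1013179/538230)*y + (118538528/7980483)*y^2 + ...; c2 = -1013179/538230.
S_3 = c2*y/(S_2 - 1) = 1 + (13039238080/1652494949)*y + ...; c3 = 13039238080/1652494949.

The regular C-fraction coefficients are [6400/39, -1631/330, -1013179/538230, 13039238080/1652494949].


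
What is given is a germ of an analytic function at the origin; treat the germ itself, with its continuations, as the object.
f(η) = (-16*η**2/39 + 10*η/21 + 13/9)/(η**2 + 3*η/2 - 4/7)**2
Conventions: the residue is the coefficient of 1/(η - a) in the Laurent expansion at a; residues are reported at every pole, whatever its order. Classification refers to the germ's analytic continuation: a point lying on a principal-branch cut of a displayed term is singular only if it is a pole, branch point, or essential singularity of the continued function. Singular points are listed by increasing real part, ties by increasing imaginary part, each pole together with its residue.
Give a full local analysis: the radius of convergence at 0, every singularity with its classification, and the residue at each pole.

Radius of convergence at 0: -3/4 + (1/28)*sqrt(889).
At -3/4 - (1/28)*sqrt(889): a pole of order 2; residue (17320/1887093)*sqrt(889).
At -3/4 + (1/28)*sqrt(889): a pole of order 2; residue -(17320/1887093)*sqrt(889).

Denominator factor (η**2 + 3*η/2 - 4/7)^2: discriminant 127/28, real irrational roots -3/4 + (1/28)*sqrt(889) and -3/4 - (1/28)*sqrt(889); poles of order 2, moduli -3/4 + (1/28)*sqrt(889) and 3/4 + (1/28)*sqrt(889).
The radius of convergence is the smallest modulus among the singular points: -3/4 + (1/28)*sqrt(889).
The factor η**2 + 3*η/2 - 4/7 splits as (η - a)(η - a') with a = -3/4 - (1/28)*sqrt(889), a' = -3/4 + (1/28)*sqrt(889). At the order-2 pole a set g(η) = (η - a)^2*f(η) = [-16*η**2/39 + 10*η/21 + 13/9] / (η - a')^2.
Order-2 pole: residue = g'(a); g'(-3/4 - (1/28)*sqrt(889)) = (17320/1887093)*sqrt(889), so the residue is (17320/1887093)*sqrt(889).
The factor η**2 + 3*η/2 - 4/7 splits as (η - a)(η - a') with a = -3/4 + (1/28)*sqrt(889), a' = -3/4 - (1/28)*sqrt(889). At the order-2 pole a set g(η) = (η - a)^2*f(η) = [-16*η**2/39 + 10*η/21 + 13/9] / (η - a')^2.
Order-2 pole: residue = g'(a); g'(-3/4 + (1/28)*sqrt(889)) = -(17320/1887093)*sqrt(889), so the residue is -(17320/1887093)*sqrt(889).
List the singular points by increasing real part (a conjugate pair: the negative imaginary part first).


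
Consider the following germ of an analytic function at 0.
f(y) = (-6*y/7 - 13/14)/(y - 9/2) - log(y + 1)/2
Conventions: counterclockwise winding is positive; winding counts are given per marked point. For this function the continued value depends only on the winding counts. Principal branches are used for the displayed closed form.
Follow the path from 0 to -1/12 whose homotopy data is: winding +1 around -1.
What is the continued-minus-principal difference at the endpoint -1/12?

Continued minus principal equals -pi*i.

The rational part is single-valued and drops out of the difference; each branch term changes only by its own monodromy.
(-1/2)*log(1 - y/(-1)): each positive loop around -1 adds 2*pi*i to the log, so winding +1 contributes (-1/2)*(1)*2*pi*i = -pi*i.
Summing the contributions at y = -1/12 gives -pi*i.


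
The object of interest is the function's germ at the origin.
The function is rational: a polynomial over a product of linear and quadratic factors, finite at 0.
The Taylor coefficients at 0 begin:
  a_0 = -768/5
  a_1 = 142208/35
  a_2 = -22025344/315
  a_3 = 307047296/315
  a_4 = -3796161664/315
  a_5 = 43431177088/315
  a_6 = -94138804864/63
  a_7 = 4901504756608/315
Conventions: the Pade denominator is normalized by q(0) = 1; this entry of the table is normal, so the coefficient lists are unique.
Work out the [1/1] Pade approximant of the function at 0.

Taylor coefficients needed (read off): a_0 = -768/5, a_1 = 142208/35, a_2 = -22025344/315.
Write the denominator as Q(χ) = 1 + q1*χ. Requiring Q*f - P = O(χ^3) with deg P <= 1 kills the coefficients of χ^2..χ^2 in Q*f:
  χ^2: a_2 + q1*a_1 = 0, i.e. -22025344/315 + (142208/35)*q1 = 0.
Solving this linear system: q1 = 15643/909.
The numerator is Q*f truncated at degree 1: P0 = a_0 = -768/5; P1 = a_1 + q1*a_0 = 15056768/10605.

The Pade approximant has numerator coefficients [-768/5, 15056768/10605]; denominator coefficients [1, 15643/909].


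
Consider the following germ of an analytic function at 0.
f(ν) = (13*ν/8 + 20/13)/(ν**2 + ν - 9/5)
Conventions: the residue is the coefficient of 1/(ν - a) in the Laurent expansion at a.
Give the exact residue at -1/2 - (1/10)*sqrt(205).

The residue is 13/16 - (151/8528)*sqrt(205).

The factor ν**2 + ν - 9/5 splits as (ν - a)(ν - a') with a = -1/2 - (1/10)*sqrt(205), a' = -1/2 + (1/10)*sqrt(205). At the order-1 pole a set g(ν) = (ν - a)*f(ν) = [13*ν/8 + 20/13] / (ν - a').
Simple pole: residue = g(a) at a = -1/2 - (1/10)*sqrt(205), which is 13/16 - (151/8528)*sqrt(205).


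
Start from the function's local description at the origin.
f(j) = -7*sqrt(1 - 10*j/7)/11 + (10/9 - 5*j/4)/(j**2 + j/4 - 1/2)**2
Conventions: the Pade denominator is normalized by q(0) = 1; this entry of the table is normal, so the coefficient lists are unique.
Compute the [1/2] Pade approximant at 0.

The Pade approximant has numerator coefficients [377/99, -177609403/124037298]; denominator coefficients [1, -437879/1252902, -5365765/1252902].

Taylor coefficients needed (expand at 0): a_0 = 377/99, a_1 = -10/99, a_2 = 22555/1386, a_3 = 101965/19404.
Write the denominator as Q(j) = 1 + q1*j + q2*j^2. Requiring Q*f - P = O(j^4) with deg P <= 1 kills the coefficients of j^2..j^3 in Q*f:
  j^2: a_2 + q1*a_1 + q2*a_0 = 0, i.e. 22555/1386 + (-10/99)*q1 + (377/99)*q2 = 0.
  j^3: a_3 + q1*a_2 + q2*a_1 = 0, i.e. 101965/19404 + (22555/1386)*q1 + (-10/99)*q2 = 0.
Solving this linear system: q1 = -437879/1252902, q2 = -5365765/1252902.
The numerator is Q*f truncated at degree 1: P0 = a_0 = 377/99; P1 = a_1 + q1*a_0 = -177609403/124037298.


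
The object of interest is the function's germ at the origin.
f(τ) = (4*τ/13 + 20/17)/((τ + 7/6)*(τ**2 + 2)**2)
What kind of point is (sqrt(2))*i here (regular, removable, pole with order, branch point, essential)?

The point is a pole of order 2.

The denominator factor τ**2 + 2 vanishes at (sqrt(2))*i and appears to the power 2; the numerator there equals (20/17) + ((4/13)*sqrt(2))*i, nonzero, and no other factor vanishes.
Hence a pole whose order is the multiplicity, 2.


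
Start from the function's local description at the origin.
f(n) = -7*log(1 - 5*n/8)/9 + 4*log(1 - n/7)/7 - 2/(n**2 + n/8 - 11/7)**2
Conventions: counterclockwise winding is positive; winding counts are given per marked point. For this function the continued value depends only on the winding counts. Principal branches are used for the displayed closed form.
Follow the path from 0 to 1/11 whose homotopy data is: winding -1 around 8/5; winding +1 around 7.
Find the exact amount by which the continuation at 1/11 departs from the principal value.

Continued minus principal equals (170/63)*pi*i.

The rational part is single-valued and drops out of the difference; each branch term changes only by its own monodromy.
(4/7)*log(1 - n/(7)): each positive loop around 7 adds 2*pi*i to the log, so winding +1 contributes (4/7)*(1)*2*pi*i = (8/7)*pi*i.
(-7/9)*log(1 - n/(8/5)): each positive loop around 8/5 adds 2*pi*i to the log, so winding -1 contributes (-7/9)*(-1)*2*pi*i = (14/9)*pi*i.
Summing the contributions at n = 1/11 gives (170/63)*pi*i.


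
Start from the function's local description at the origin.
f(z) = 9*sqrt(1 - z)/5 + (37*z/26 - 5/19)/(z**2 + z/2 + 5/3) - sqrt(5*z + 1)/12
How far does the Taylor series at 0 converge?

The radius of convergence is 1/5.

Denominator factor (z**2 + z/2 + 5/3): discriminant -77/12, complex-conjugate roots (-1/4) + ((1/12)*sqrt(231))*i and (-1/4) - ((1/12)*sqrt(231))*i; poles of order 1, moduli (1/3)*sqrt(15) and (1/3)*sqrt(15).
Branch term (-1/12)*sqrt(1 - z/(-1/5)): its argument vanishes at z = -1/5, a square-root branch point, modulus 1/5.
Branch term (9/5)*sqrt(1 - z/(1)): its argument vanishes at z = 1, a square-root branch point, modulus 1.
The radius of convergence is the smallest modulus among the singular points: 1/5.


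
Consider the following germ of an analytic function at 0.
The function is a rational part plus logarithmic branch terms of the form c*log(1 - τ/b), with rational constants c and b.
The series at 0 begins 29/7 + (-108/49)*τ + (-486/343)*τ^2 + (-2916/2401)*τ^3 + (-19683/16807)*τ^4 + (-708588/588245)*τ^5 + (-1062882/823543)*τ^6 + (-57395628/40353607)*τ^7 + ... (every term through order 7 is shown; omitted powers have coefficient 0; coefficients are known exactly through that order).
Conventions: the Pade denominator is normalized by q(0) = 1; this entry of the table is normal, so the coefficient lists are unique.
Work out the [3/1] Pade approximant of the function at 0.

Taylor coefficients needed (read off): a_0 = 29/7, a_1 = -108/49, a_2 = -486/343, a_3 = -2916/2401, a_4 = -19683/16807.
Write the denominator as Q(τ) = 1 + q1*τ. Requiring Q*f - P = O(τ^5) with deg P <= 3 kills the coefficients of τ^4..τ^4 in Q*f:
  τ^4: a_4 + q1*a_3 = 0, i.e. -19683/16807 + (-2916/2401)*q1 = 0.
Solving this linear system: q1 = -27/28.
The numerator is Q*f truncated at degree 3: P0 = a_0 = 29/7; P1 = a_1 + q1*a_0 = -1215/196; P2 = a_2 + q1*a_1 = 243/343; P3 = a_3 + q1*a_2 = 729/4802.

The Pade approximant has numerator coefficients [29/7, -1215/196, 243/343, 729/4802]; denominator coefficients [1, -27/28].


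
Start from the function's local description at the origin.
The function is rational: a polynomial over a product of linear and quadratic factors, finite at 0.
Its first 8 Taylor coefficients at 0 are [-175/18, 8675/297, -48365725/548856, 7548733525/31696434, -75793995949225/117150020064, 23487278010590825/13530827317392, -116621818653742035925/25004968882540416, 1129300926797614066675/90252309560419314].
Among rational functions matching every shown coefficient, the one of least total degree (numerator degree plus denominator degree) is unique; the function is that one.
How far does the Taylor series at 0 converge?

No rational of total degree below 4 reproduces all 8 coefficients; solving the [0/4] Pade equations on them gives f(ρ) = 25/(3*(ρ**2 + 8*ρ/11 - 12/7)*(ρ**2 + 12*ρ/7 + 1/2)), whose expansion matches every shown term.
Denominator factor (ρ**2 + 8*ρ/11 - 12/7): discriminant 6256/847, real irrational roots -4/11 + (2/77)*sqrt(2737) and -4/11 - (2/77)*sqrt(2737); poles of order 1, moduli -4/11 + (2/77)*sqrt(2737) and 4/11 + (2/77)*sqrt(2737).
Denominator factor (ρ**2 + 12*ρ/7 + 1/2): discriminant 46/49, real irrational roots -6/7 + (1/14)*sqrt(46) and -6/7 - (1/14)*sqrt(46); poles of order 1, moduli 6/7 - (1/14)*sqrt(46) and 6/7 + (1/14)*sqrt(46).
The radius of convergence is the smallest modulus among the singular points: 6/7 - (1/14)*sqrt(46).

The radius of convergence is 6/7 - (1/14)*sqrt(46).


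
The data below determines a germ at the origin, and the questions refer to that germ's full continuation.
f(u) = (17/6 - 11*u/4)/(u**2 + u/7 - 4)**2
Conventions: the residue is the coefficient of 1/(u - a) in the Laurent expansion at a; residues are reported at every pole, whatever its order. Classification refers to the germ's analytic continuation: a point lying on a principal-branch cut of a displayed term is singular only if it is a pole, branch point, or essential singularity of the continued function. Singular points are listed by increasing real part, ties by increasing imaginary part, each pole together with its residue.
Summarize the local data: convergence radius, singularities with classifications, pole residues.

Denominator factor (u**2 + u/7 - 4)^2: discriminant 785/49, real irrational roots -1/14 + (1/14)*sqrt(785) and -1/14 - (1/14)*sqrt(785); poles of order 2, moduli -1/14 + (1/14)*sqrt(785) and 1/14 + (1/14)*sqrt(785).
The radius of convergence is the smallest modulus among the singular points: -1/14 + (1/14)*sqrt(785).
The factor u**2 + u/7 - 4 splits as (u - a)(u - a') with a = -1/14 - (1/14)*sqrt(785), a' = -1/14 + (1/14)*sqrt(785). At the order-2 pole a set g(u) = (u - a)^2*f(u) = [17/6 - 11*u/4] / (u - a')^2.
Order-2 pole: residue = g'(a); g'(-1/14 - (1/14)*sqrt(785)) = (24941/7394700)*sqrt(785), so the residue is (24941/7394700)*sqrt(785).
The factor u**2 + u/7 - 4 splits as (u - a)(u - a') with a = -1/14 + (1/14)*sqrt(785), a' = -1/14 - (1/14)*sqrt(785). At the order-2 pole a set g(u) = (u - a)^2*f(u) = [17/6 - 11*u/4] / (u - a')^2.
Order-2 pole: residue = g'(a); g'(-1/14 + (1/14)*sqrt(785)) = -(24941/7394700)*sqrt(785), so the residue is -(24941/7394700)*sqrt(785).
List the singular points by increasing real part (a conjugate pair: the negative imaginary part first).

Radius of convergence at 0: -1/14 + (1/14)*sqrt(785).
At -1/14 - (1/14)*sqrt(785): a pole of order 2; residue (24941/7394700)*sqrt(785).
At -1/14 + (1/14)*sqrt(785): a pole of order 2; residue -(24941/7394700)*sqrt(785).


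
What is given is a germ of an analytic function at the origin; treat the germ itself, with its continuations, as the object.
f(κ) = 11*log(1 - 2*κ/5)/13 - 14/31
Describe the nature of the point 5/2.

The point is a logarithmic branch point.

The term (11/13)*log(1 - κ/(5/2)) has argument 1 - 5/2/(5/2) = 0 at 5/2: a logarithmic (infinitely-sheeted) branch point; the remaining terms are analytic or single-valued there.


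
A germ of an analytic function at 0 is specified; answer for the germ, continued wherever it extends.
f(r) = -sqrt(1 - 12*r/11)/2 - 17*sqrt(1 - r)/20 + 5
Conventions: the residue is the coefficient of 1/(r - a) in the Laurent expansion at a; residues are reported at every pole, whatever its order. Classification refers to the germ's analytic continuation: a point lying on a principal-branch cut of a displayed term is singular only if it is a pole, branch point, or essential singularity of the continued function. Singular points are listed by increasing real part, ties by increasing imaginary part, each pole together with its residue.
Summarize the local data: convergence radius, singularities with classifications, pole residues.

Radius of convergence at 0: 11/12.
At 11/12: an algebraic (square-root) branch point.
At 1: an algebraic (square-root) branch point.

Branch term (-17/20)*sqrt(1 - r/(1)): its argument vanishes at r = 1, a square-root branch point, modulus 1.
Branch term (-1/2)*sqrt(1 - r/(11/12)): its argument vanishes at r = 11/12, a square-root branch point, modulus 11/12.
The radius of convergence is the smallest modulus among the singular points: 11/12.
List the singular points by increasing real part (a conjugate pair: the negative imaginary part first).


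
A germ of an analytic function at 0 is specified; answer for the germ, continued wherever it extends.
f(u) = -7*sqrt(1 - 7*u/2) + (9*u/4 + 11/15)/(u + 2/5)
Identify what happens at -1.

The point is a regular point.

Denominator factors: u + 2/5 = -3/5 at u = -1 — none vanishes.
Branch term sqrt(1 - u/(2/7)): argument at -1 is 9/2, nonzero, so -1 is not its branch point (a point on a principal cut is still regular for the continued germ).
So the germ continues analytically to -1.


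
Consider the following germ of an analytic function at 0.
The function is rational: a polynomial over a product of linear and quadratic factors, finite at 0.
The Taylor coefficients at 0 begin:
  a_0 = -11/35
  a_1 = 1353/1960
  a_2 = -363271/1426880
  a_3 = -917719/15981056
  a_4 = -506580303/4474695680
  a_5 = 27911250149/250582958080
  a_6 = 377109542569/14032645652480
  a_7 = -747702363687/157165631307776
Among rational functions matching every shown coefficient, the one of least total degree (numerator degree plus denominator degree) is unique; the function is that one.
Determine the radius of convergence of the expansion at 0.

The radius of convergence is sqrt(2).

No rational of total degree below 5 reproduces all 8 coefficients; solving the [2/3] Pade equations on them gives f(χ) = (-19*χ**2/26 + 11*χ/5 - 11/10)/((χ + 7/4)*(χ**2 - 3*χ/4 + 2)), whose expansion matches every shown term.
Denominator factor (χ + 7/4): pole of order 1 at -7/4, modulus 7/4.
Denominator factor (χ**2 - 3*χ/4 + 2): discriminant -119/16, complex-conjugate roots (3/8) + ((1/8)*sqrt(119))*i and (3/8) - ((1/8)*sqrt(119))*i; poles of order 1, moduli sqrt(2) and sqrt(2).
The radius of convergence is the smallest modulus among the singular points: sqrt(2).


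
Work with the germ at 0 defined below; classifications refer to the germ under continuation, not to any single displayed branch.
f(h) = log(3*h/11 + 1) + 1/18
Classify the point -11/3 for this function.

The point is a logarithmic branch point.

The term (1)*log(1 - h/(-11/3)) has argument 1 - -11/3/(-11/3) = 0 at -11/3: a logarithmic (infinitely-sheeted) branch point; the remaining terms are analytic or single-valued there.


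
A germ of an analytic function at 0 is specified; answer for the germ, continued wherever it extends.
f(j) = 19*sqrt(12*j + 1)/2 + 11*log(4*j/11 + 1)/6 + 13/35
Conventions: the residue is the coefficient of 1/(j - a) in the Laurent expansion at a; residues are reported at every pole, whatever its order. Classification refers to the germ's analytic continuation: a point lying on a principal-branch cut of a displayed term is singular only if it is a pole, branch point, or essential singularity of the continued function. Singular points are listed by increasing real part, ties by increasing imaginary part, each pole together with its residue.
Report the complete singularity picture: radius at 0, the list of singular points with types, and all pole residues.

Branch term (19/2)*sqrt(1 - j/(-1/12)): its argument vanishes at j = -1/12, a square-root branch point, modulus 1/12.
Branch term (11/6)*log(1 - j/(-11/4)): its argument vanishes at j = -11/4, a logarithmic branch point, modulus 11/4.
The radius of convergence is the smallest modulus among the singular points: 1/12.
List the singular points by increasing real part (a conjugate pair: the negative imaginary part first).

Radius of convergence at 0: 1/12.
At -11/4: a logarithmic branch point.
At -1/12: an algebraic (square-root) branch point.
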